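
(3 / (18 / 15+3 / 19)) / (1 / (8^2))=6080 / 43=141.40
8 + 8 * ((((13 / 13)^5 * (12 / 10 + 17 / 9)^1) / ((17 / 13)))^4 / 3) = 93514527471008 / 1027464901875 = 91.01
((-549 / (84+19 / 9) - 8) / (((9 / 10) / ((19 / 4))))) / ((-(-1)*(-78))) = 16283 / 16740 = 0.97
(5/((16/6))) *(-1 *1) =-1.88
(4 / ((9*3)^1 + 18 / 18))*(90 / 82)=45 / 287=0.16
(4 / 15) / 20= 1 / 75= 0.01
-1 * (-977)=977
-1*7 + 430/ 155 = -131/ 31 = -4.23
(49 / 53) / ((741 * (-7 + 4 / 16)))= -0.00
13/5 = 2.60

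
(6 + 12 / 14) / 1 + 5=83 / 7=11.86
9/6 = 3/2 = 1.50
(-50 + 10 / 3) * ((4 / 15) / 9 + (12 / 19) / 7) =-8608 / 1539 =-5.59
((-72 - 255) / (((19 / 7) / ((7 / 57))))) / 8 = -5341 / 2888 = -1.85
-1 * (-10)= 10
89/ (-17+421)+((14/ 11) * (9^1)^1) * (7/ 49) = 8251/ 4444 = 1.86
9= 9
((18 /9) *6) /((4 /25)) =75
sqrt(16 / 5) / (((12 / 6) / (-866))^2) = 749956 * sqrt(5) / 5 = 335390.52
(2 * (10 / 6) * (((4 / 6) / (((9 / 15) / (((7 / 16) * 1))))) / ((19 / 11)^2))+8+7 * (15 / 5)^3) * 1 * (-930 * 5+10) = -8934100760 / 9747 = -916600.06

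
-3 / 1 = -3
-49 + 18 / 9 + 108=61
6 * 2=12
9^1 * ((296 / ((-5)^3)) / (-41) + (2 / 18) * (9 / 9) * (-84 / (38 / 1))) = -164634 / 97375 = -1.69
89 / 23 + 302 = 7035 / 23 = 305.87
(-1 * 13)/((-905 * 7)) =13/6335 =0.00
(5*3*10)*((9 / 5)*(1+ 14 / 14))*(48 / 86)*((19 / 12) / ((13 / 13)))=20520 / 43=477.21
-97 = -97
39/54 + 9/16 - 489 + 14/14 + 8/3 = -69703/144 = -484.05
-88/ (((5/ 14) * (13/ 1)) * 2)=-616/ 65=-9.48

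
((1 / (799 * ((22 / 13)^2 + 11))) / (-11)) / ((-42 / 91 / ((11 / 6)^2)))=0.00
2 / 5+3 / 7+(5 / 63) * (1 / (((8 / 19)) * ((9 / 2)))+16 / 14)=76297 / 79380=0.96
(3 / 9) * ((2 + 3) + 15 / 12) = 25 / 12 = 2.08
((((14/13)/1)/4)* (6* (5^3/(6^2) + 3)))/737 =1631/114972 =0.01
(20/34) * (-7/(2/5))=-175/17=-10.29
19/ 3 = 6.33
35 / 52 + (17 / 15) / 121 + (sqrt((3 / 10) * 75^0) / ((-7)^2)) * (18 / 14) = 9 * sqrt(30) / 3430 + 64409 / 94380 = 0.70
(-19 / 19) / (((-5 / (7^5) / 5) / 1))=16807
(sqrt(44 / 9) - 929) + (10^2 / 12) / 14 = -38993 / 42 + 2*sqrt(11) / 3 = -926.19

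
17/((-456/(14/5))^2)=833/1299600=0.00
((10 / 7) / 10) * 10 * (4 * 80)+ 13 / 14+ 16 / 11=70767 / 154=459.53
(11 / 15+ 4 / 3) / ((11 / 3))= 0.56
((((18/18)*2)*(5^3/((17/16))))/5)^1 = 800/17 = 47.06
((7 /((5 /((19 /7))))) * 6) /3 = 38 /5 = 7.60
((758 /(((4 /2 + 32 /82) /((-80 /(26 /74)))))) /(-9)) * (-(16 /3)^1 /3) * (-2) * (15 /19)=22520.50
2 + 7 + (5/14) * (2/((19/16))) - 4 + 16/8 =1011/133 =7.60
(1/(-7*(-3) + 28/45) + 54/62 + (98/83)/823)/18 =946396384/18543639303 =0.05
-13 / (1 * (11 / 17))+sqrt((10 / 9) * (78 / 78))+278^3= sqrt(10) / 3+236334251 / 11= 21484932.96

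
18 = 18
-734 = -734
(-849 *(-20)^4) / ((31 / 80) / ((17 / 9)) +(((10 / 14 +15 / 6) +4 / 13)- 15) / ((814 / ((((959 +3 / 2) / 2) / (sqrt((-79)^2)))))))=-67567754654400000 / 59403769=-1137432115.70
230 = 230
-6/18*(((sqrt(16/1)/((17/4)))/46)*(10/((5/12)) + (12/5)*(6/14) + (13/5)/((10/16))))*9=-122592/68425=-1.79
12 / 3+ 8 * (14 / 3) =124 / 3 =41.33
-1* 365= -365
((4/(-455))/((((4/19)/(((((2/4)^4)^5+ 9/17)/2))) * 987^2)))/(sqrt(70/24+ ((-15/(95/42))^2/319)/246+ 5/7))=-3406829561 * sqrt(395587391349381)/11380023081546828412354560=-0.00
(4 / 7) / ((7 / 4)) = 16 / 49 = 0.33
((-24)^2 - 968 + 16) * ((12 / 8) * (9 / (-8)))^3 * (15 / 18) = 1541835 / 1024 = 1505.70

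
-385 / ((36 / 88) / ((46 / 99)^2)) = -148120 / 729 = -203.18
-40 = -40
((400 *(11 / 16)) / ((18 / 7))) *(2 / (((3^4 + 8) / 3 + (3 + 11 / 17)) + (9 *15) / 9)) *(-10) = -2125 / 48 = -44.27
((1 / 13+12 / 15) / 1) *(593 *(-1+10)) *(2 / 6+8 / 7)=3143493 / 455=6908.78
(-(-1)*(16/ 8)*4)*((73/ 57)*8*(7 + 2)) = 14016/ 19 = 737.68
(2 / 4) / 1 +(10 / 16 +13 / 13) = 17 / 8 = 2.12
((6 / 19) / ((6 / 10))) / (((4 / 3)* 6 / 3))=15 / 76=0.20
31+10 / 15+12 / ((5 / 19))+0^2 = 1159 / 15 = 77.27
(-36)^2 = 1296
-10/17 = -0.59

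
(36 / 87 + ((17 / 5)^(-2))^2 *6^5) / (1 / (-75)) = -10645668900 / 2422109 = -4395.21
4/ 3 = 1.33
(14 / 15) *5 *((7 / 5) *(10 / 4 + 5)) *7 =343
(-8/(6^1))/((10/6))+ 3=11/5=2.20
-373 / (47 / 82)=-30586 / 47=-650.77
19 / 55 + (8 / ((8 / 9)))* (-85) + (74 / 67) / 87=-245140354 / 320595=-764.64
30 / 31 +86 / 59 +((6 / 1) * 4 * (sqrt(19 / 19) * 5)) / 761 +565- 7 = 780258178 / 1391869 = 560.58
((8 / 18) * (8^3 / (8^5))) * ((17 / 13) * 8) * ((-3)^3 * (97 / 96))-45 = -39089 / 832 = -46.98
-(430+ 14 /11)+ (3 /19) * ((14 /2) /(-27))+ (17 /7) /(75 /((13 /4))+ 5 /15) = -471252508 /1092861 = -431.21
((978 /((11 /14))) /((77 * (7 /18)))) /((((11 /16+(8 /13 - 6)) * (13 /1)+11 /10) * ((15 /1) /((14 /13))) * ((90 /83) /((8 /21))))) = -13853696 /792296505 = -0.02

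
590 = 590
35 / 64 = 0.55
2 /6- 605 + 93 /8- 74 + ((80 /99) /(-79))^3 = -2552876516033983 /3827161989288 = -667.04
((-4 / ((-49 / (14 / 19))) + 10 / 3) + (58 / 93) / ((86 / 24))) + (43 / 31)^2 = 90544243 / 16487877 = 5.49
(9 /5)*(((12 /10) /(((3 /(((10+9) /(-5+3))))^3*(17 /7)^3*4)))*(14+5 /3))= -110573939 /5895600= -18.76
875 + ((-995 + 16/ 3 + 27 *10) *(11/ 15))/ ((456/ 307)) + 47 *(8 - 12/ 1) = 6806297/ 20520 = 331.69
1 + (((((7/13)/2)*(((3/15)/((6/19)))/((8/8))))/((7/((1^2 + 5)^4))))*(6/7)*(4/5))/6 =10483/2275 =4.61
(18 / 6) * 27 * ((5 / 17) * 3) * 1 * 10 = 12150 / 17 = 714.71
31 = 31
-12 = -12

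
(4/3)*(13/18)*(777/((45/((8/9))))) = 53872/3645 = 14.78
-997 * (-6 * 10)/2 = 29910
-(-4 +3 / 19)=73 / 19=3.84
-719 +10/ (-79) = -56811/ 79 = -719.13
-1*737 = -737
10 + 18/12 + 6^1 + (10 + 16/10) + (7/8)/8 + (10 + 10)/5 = 10627/320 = 33.21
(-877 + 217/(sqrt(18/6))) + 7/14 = -1753/2 + 217 * sqrt(3)/3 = -751.21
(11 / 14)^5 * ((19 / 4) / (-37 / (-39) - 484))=-119338791 / 40528265344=-0.00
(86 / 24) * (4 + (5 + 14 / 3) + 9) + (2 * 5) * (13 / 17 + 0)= 13597 / 153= 88.87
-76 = -76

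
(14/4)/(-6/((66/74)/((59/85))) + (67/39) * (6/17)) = -85085/98776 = -0.86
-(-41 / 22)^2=-1681 / 484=-3.47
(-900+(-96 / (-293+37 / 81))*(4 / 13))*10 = -173257560 / 19253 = -8998.99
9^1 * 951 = 8559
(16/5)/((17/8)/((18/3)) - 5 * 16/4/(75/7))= -256/121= -2.12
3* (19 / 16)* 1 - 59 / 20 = 49 / 80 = 0.61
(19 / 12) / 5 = 0.32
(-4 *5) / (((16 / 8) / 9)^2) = -405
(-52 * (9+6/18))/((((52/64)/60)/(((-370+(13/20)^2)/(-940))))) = -16557072/1175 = -14091.13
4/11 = 0.36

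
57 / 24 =19 / 8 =2.38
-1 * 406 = -406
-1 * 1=-1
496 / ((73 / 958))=475168 / 73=6509.15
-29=-29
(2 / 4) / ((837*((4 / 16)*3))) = 2 / 2511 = 0.00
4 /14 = 2 /7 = 0.29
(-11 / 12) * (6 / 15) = -11 / 30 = -0.37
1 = 1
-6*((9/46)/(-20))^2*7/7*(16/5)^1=-243/132250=-0.00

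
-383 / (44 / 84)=-8043 / 11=-731.18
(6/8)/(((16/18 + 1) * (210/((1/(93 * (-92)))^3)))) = -1/331265929290240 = -0.00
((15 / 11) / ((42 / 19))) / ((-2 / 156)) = -3705 / 77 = -48.12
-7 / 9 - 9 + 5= -43 / 9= -4.78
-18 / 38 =-9 / 19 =-0.47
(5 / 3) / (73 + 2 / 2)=0.02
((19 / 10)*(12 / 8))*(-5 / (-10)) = 57 / 40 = 1.42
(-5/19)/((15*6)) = -1/342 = -0.00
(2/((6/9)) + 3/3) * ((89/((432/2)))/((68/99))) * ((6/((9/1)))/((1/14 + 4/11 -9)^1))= -75383/403614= -0.19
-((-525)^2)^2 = -75969140625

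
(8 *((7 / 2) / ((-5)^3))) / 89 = -28 / 11125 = -0.00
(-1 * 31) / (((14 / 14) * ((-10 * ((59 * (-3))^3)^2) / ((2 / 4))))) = 31 / 614992180485780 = 0.00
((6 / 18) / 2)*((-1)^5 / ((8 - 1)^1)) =-1 / 42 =-0.02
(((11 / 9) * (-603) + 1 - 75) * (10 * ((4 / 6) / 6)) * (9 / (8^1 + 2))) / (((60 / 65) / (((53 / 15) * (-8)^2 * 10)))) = -17880928 / 9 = -1986769.78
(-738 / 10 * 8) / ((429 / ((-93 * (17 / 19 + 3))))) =6771888 / 13585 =498.48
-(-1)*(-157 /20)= -157 /20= -7.85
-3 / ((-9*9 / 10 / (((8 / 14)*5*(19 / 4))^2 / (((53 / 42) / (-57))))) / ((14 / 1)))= -6859000 / 159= -43138.36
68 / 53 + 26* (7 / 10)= 5163 / 265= 19.48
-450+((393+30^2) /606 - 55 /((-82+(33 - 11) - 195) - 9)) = -1085123 /2424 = -447.66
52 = 52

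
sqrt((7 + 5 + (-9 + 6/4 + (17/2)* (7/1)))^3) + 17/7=3601/7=514.43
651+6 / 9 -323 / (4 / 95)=-84235 / 12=-7019.58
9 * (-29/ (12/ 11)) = -957/ 4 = -239.25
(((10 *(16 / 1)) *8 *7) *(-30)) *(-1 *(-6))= -1612800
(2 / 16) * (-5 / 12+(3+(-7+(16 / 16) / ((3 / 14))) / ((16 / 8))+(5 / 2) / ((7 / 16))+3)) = 851 / 672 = 1.27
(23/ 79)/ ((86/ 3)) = 69/ 6794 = 0.01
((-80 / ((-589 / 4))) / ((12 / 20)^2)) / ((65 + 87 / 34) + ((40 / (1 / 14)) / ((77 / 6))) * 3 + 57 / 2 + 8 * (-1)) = 1496000 / 217060047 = 0.01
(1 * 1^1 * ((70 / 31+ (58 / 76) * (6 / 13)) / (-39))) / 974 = -19987 / 290858802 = -0.00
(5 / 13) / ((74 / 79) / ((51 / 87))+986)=6715 / 17242472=0.00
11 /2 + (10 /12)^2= 223 /36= 6.19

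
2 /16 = 1 /8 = 0.12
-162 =-162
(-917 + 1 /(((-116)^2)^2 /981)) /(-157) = 5.84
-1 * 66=-66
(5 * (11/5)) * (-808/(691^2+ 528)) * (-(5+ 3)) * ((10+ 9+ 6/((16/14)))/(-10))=-862136/2390045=-0.36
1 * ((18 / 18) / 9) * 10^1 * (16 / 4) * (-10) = -400 / 9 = -44.44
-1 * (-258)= 258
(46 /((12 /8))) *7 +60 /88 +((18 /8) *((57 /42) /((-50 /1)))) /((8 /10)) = 15912917 /73920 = 215.27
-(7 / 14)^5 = -1 / 32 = -0.03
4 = 4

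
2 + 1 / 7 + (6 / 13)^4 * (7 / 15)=2163243 / 999635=2.16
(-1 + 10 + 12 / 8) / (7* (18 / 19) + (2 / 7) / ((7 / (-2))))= 1.60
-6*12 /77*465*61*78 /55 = -31859568 /847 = -37614.60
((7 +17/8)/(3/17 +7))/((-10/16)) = -1241/610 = -2.03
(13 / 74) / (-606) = -13 / 44844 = -0.00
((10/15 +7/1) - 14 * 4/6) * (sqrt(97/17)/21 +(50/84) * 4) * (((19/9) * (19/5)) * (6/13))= -36100/2457 - 722 * sqrt(1649)/41769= -15.39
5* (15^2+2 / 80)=9001 / 8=1125.12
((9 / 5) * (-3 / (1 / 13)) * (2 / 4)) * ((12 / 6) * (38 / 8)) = -333.45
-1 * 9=-9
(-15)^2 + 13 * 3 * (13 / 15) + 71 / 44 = 57291 / 220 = 260.41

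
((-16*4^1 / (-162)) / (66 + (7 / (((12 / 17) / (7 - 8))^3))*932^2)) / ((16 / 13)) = -104 / 5601137613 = -0.00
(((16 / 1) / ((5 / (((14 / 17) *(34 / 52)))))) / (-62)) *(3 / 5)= -0.02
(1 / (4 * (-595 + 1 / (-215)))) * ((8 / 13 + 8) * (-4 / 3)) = 12040 / 2494557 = 0.00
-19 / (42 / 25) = -475 / 42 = -11.31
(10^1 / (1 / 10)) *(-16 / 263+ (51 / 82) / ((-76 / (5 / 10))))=-5320925 / 819508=-6.49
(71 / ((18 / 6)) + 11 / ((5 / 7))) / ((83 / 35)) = 4102 / 249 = 16.47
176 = 176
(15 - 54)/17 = -39/17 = -2.29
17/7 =2.43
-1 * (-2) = 2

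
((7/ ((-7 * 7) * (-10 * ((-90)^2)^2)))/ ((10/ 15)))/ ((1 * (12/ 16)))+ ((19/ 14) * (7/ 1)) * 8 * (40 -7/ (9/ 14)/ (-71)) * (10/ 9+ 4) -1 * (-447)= 2615884692750071/ 163040850000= 16044.35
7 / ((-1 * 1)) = -7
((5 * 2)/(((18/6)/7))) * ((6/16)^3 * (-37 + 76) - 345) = -2048515/256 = -8002.01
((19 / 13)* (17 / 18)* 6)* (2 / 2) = 8.28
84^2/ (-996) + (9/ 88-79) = -628013/ 7304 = -85.98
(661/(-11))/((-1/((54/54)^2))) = 661/11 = 60.09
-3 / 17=-0.18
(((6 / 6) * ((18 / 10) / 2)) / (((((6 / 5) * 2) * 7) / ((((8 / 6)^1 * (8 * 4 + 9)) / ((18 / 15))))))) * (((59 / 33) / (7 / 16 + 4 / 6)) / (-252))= -0.02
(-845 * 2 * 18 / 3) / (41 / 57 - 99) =288990 / 2801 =103.17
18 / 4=9 / 2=4.50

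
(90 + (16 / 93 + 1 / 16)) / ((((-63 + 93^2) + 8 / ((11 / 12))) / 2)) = 1476959 / 70339248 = 0.02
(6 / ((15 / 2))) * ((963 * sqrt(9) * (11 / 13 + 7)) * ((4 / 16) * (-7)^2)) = 14439222 / 65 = 222141.88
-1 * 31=-31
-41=-41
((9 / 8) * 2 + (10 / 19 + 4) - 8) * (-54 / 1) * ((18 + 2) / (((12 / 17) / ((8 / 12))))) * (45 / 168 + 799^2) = 847822419765 / 1064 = 796825582.49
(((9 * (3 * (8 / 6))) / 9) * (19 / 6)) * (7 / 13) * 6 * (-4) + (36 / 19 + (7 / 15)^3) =-134793779 / 833625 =-161.70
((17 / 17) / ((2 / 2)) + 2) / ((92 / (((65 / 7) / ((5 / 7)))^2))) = 507 / 92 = 5.51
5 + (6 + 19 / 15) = 12.27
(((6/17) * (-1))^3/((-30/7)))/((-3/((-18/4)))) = 378/24565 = 0.02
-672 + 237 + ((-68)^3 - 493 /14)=-4408631 /14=-314902.21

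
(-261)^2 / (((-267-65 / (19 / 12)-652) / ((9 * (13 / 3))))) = -1740609 / 629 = -2767.26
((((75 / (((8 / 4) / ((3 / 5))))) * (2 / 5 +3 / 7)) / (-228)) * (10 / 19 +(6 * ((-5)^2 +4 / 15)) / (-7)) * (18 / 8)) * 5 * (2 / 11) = 2750679 / 778316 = 3.53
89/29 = 3.07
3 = 3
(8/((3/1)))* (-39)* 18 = -1872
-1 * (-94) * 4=376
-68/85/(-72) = 1/90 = 0.01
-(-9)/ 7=9/ 7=1.29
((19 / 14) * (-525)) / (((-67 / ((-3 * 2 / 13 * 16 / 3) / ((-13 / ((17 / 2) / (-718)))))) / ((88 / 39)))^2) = -34017843200 / 8377604833807443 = -0.00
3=3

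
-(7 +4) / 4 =-11 / 4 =-2.75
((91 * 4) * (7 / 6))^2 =1623076 / 9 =180341.78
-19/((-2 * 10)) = 19/20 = 0.95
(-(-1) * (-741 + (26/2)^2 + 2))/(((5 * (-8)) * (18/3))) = 19/8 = 2.38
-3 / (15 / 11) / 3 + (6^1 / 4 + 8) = 263 / 30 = 8.77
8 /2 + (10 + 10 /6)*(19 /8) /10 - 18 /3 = 37 /48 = 0.77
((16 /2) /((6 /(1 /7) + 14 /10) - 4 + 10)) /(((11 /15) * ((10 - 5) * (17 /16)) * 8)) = 240 /46189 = 0.01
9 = 9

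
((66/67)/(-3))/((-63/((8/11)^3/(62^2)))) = 256/490822101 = 0.00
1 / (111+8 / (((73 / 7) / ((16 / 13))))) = 949 / 106235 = 0.01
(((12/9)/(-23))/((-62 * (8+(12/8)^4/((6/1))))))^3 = 262144/221815382441007753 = 0.00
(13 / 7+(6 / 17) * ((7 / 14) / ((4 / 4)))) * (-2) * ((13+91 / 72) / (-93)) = 124267 / 199206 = 0.62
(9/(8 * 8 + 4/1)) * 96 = 216/17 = 12.71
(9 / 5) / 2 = 9 / 10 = 0.90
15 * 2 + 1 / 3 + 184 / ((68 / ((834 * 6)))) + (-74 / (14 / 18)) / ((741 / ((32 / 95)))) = 113680358941 / 8377005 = 13570.53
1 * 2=2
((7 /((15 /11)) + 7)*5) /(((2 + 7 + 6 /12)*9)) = 364 /513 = 0.71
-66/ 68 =-33/ 34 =-0.97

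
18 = 18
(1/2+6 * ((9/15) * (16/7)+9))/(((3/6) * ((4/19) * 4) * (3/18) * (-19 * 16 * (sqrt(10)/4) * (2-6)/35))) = 13173 * sqrt(10)/1280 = 32.54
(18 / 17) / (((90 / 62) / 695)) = 8618 / 17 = 506.94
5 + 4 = 9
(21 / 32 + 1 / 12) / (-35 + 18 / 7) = -497 / 21792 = -0.02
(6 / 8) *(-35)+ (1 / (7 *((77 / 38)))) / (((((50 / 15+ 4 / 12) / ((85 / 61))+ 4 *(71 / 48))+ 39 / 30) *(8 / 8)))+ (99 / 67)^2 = -467805119079 / 19443672556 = -24.06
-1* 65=-65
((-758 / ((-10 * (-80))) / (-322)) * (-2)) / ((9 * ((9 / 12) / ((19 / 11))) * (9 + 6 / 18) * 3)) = -7201 / 133887600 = -0.00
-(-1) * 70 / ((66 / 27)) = 315 / 11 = 28.64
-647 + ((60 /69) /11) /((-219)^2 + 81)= -3932021501 /6077313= -647.00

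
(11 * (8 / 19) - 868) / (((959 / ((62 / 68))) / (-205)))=52123710 / 309757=168.27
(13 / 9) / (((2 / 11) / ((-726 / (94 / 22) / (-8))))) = 190333 / 1128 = 168.73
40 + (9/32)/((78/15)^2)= 865505/21632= 40.01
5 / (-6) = -5 / 6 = -0.83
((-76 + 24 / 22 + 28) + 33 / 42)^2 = 50452609 / 23716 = 2127.37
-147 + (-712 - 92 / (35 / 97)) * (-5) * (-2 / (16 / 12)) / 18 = -11548 / 21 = -549.90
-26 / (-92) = 13 / 46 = 0.28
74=74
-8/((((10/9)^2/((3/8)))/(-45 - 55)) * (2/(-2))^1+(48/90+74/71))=-345060/69379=-4.97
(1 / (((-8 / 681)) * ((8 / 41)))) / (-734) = 0.59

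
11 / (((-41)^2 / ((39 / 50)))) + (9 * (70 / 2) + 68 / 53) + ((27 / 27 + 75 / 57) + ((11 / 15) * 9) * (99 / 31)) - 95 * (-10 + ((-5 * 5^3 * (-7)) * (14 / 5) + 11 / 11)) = -3050299682629817 / 2623788850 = -1162555.32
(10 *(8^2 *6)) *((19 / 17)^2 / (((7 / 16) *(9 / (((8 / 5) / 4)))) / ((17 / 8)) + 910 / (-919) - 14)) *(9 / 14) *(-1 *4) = 30574909440 / 25675559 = 1190.82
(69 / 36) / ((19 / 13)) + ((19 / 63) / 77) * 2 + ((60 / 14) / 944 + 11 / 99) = 62423035 / 43503768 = 1.43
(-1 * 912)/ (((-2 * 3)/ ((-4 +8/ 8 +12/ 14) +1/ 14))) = -2204/ 7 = -314.86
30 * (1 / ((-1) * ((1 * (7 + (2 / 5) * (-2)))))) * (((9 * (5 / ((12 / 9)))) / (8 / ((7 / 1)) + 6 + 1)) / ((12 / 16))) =-15750 / 589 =-26.74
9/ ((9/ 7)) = 7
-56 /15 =-3.73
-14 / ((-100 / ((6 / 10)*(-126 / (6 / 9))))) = -3969 / 250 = -15.88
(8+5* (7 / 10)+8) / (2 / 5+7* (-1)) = -65 / 22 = -2.95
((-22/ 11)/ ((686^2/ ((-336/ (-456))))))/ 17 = -1/ 5428661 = -0.00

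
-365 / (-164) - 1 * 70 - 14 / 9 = -102331 / 1476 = -69.33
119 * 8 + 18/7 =6682/7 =954.57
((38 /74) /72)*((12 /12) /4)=19 /10656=0.00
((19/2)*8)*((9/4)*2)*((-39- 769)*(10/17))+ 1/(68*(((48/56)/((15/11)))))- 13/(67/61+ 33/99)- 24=-31862492411/195976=-162583.64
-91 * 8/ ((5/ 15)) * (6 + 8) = -30576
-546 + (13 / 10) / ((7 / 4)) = -19084 / 35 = -545.26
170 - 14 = 156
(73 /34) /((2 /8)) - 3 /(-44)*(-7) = 6067 /748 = 8.11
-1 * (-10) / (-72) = -5 / 36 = -0.14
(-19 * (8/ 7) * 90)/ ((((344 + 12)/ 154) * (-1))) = 75240/ 89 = 845.39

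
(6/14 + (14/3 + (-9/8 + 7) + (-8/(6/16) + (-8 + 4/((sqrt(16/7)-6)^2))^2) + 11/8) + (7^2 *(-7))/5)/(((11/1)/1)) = -7273786277/5089291620-418152 *sqrt(7)/12117361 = -1.52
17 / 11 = 1.55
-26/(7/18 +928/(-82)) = 19188/8065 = 2.38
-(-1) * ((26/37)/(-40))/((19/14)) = -91/7030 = -0.01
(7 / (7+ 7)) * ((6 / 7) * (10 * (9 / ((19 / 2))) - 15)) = -45 / 19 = -2.37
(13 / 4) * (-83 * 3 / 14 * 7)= -3237 / 8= -404.62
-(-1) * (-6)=-6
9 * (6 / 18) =3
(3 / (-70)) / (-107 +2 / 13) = 13 / 32410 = 0.00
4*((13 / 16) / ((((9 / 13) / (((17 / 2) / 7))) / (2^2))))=2873 / 126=22.80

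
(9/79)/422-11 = -366709/33338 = -11.00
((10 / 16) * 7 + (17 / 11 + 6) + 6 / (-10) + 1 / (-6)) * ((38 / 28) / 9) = 279737 / 166320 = 1.68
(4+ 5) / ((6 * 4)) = 3 / 8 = 0.38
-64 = -64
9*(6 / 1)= 54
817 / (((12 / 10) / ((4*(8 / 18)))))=32680 / 27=1210.37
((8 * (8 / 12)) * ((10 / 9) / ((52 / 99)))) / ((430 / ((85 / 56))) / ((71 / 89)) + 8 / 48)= 1062160 / 33448363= 0.03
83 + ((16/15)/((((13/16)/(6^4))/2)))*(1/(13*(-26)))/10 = 4503479/54925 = 81.99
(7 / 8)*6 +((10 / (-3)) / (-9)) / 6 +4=9.31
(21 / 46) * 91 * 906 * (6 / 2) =112915.17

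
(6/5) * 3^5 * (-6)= -8748/5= -1749.60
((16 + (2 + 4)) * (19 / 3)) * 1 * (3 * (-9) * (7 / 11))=-2394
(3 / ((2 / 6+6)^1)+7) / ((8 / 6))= 213 / 38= 5.61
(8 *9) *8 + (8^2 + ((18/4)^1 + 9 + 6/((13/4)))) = 17039/26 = 655.35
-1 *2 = -2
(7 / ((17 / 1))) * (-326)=-2282 / 17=-134.24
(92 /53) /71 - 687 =-2585089 /3763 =-686.98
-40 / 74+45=1645 / 37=44.46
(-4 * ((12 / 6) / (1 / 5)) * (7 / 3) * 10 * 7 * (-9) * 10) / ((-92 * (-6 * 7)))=3500 / 23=152.17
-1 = -1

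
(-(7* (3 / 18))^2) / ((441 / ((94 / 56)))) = -47 / 9072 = -0.01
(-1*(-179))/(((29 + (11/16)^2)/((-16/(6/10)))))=-733184/4527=-161.96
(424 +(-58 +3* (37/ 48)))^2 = 34727449/ 256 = 135654.10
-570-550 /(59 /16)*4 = -1166.61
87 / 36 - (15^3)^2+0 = -136687471 / 12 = -11390622.58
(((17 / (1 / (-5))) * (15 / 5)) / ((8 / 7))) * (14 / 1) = -12495 / 4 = -3123.75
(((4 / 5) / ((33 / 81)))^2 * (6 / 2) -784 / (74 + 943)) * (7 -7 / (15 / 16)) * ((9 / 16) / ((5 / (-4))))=58126712 / 25636875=2.27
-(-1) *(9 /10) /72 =1 /80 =0.01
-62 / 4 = -15.50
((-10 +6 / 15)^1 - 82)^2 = 209764 / 25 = 8390.56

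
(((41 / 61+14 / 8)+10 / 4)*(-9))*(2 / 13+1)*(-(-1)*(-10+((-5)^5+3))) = 126951705 / 793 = 160090.42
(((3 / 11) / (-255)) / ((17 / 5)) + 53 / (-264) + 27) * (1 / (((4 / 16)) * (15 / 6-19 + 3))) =-2044651 / 257499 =-7.94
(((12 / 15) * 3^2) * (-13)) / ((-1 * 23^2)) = 0.18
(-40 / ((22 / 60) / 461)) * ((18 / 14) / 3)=-1659600 / 77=-21553.25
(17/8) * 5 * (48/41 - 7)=-20315/328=-61.94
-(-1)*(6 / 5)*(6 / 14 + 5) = 228 / 35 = 6.51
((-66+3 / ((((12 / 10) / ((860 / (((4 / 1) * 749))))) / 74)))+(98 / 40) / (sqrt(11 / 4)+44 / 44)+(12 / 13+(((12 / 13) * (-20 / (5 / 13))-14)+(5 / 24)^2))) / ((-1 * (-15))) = -2112428699 / 420638400+7 * sqrt(11) / 150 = -4.87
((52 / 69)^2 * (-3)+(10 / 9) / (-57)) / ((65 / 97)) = -45364378 / 17639505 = -2.57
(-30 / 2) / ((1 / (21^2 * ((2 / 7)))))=-1890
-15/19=-0.79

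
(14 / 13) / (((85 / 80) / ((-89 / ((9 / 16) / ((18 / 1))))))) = -637952 / 221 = -2886.66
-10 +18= 8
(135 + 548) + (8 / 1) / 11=7521 / 11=683.73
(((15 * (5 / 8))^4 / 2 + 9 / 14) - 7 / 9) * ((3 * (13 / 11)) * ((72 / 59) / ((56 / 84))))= 233214899931 / 9304064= 25065.92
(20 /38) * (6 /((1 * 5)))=12 /19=0.63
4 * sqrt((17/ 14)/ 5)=2 * sqrt(1190)/ 35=1.97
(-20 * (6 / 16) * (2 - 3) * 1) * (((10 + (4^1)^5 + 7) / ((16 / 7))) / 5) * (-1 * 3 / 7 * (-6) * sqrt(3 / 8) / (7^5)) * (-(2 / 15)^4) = -0.00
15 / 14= 1.07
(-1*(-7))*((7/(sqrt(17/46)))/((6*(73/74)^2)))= 134162*sqrt(782)/271779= 13.80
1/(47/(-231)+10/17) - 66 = -95799/1511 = -63.40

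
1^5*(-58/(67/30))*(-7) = 12180/67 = 181.79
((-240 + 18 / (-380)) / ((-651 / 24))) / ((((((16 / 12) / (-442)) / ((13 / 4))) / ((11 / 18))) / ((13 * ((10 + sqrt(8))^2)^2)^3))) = -254287651009333799358.60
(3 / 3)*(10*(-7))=-70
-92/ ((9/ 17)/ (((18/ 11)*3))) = -9384/ 11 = -853.09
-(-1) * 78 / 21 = 3.71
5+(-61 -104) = -160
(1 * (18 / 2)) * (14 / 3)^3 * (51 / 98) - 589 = -113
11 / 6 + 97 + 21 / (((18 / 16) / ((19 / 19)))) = 235 / 2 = 117.50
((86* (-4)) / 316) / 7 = -86 / 553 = -0.16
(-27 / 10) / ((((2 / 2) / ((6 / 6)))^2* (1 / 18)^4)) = -1417176 / 5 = -283435.20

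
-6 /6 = -1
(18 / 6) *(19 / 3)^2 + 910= 3091 / 3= 1030.33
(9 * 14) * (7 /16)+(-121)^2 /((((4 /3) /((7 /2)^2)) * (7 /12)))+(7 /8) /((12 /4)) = 1383907 /6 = 230651.17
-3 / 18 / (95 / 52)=-0.09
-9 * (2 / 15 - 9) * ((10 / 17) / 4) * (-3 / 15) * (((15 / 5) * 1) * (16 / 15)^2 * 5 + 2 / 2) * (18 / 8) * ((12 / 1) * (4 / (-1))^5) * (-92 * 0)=0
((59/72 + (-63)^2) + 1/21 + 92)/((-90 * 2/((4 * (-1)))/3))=270.79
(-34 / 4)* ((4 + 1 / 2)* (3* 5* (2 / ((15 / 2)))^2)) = -204 / 5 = -40.80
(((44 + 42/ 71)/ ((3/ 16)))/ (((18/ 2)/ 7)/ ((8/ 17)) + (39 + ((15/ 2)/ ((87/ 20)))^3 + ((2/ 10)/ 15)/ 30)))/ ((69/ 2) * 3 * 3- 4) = 51888865728000/ 3133543384977391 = 0.02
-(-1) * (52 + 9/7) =373/7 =53.29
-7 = -7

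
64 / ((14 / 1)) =32 / 7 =4.57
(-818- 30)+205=-643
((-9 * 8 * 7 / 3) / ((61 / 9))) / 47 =-1512 / 2867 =-0.53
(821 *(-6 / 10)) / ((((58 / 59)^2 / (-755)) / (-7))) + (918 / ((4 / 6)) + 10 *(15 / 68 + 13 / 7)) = -1077866531827 / 400316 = -2692539.22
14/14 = 1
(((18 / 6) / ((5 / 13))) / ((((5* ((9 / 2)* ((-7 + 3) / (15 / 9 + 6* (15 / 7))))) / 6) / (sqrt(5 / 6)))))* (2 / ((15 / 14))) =-1586* sqrt(30) / 675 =-12.87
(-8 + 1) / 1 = -7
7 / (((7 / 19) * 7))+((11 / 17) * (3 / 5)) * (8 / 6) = 1923 / 595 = 3.23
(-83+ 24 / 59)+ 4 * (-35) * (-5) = 36427 / 59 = 617.41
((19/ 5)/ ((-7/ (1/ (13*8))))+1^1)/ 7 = 3621/ 25480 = 0.14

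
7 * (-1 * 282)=-1974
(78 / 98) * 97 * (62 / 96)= 39091 / 784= 49.86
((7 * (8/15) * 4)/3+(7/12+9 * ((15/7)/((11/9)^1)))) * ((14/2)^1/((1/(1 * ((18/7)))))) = 295777/770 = 384.13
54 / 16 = 27 / 8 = 3.38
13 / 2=6.50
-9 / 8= -1.12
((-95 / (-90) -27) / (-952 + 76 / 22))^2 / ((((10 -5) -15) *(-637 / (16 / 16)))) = 26388769 / 224691222581280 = 0.00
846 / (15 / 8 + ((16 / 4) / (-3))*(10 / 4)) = -20304 / 35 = -580.11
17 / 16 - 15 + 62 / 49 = -9935 / 784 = -12.67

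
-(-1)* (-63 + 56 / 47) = -2905 / 47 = -61.81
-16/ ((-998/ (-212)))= -1696/ 499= -3.40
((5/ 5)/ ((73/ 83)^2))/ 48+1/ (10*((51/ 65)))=671329/ 4348464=0.15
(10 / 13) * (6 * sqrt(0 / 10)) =0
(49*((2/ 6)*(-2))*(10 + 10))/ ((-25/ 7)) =2744/ 15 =182.93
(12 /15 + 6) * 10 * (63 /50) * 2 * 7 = 29988 /25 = 1199.52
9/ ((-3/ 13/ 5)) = -195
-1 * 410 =-410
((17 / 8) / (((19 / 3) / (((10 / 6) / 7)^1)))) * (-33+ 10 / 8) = -10795 / 4256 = -2.54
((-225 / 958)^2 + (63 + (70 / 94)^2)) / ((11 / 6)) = 386875662339 / 11150373718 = 34.70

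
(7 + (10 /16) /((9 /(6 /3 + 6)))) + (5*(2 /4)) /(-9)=131 /18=7.28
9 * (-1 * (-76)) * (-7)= -4788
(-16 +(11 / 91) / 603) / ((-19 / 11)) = 9657527 / 1042587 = 9.26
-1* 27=-27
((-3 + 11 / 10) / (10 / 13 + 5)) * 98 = -12103 / 375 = -32.27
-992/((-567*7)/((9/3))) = 992/1323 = 0.75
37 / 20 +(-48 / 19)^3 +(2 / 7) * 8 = -11511519 / 960260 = -11.99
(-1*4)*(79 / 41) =-316 / 41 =-7.71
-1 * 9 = -9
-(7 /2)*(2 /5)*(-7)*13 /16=637 /80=7.96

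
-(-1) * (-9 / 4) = -9 / 4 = -2.25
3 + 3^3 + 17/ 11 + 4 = 391/ 11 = 35.55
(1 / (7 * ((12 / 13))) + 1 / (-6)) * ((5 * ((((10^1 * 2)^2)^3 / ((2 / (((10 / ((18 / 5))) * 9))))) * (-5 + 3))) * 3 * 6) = 12000000000 / 7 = 1714285714.29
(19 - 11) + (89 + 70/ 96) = 4691/ 48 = 97.73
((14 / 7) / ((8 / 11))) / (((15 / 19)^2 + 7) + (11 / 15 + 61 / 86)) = 2561295 / 8443802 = 0.30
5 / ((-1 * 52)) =-5 / 52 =-0.10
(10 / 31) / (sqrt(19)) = 10*sqrt(19) / 589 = 0.07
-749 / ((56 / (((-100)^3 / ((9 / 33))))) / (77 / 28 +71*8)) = 27990531250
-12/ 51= -4/ 17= -0.24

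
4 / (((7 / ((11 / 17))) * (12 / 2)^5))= 11 / 231336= 0.00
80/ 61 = 1.31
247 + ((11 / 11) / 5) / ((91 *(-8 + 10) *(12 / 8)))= 247.00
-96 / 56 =-12 / 7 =-1.71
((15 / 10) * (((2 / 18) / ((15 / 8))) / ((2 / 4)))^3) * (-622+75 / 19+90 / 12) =-23757824 / 15582375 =-1.52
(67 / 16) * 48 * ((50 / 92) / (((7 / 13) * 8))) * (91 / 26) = 65325 / 736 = 88.76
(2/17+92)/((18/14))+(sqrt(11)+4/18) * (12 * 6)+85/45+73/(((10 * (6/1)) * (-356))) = 97533157/1089360+72 * sqrt(11) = 328.33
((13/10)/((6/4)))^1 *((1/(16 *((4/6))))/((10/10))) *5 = 0.41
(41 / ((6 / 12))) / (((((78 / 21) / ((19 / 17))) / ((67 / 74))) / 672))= 122757936 / 8177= 15012.59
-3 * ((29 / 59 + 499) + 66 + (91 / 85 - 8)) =-8403567 / 5015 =-1675.69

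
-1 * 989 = -989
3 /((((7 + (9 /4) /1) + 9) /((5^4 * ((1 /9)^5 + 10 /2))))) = 738115000 /1436859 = 513.70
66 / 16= 33 / 8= 4.12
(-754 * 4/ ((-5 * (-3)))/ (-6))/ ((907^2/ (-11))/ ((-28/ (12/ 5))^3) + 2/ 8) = 568968400/ 803859453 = 0.71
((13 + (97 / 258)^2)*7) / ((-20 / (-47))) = 287789789 / 1331280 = 216.18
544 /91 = 5.98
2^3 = 8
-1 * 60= -60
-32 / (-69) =32 / 69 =0.46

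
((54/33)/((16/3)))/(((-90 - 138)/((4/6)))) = -3/3344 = -0.00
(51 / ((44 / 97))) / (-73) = -4947 / 3212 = -1.54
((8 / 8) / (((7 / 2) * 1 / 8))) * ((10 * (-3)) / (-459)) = 160 / 1071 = 0.15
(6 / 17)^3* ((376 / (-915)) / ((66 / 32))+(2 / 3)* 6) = 2754336 / 16483115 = 0.17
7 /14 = 1 /2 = 0.50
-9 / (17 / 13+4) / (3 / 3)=-39 / 23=-1.70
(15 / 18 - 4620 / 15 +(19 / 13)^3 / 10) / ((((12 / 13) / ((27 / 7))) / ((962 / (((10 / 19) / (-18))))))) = 42185330.90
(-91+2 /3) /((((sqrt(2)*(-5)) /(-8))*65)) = -1084*sqrt(2) /975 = -1.57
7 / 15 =0.47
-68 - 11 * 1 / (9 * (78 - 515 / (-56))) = -2989012 / 43947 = -68.01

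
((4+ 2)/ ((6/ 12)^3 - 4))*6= -288/ 31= -9.29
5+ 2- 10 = -3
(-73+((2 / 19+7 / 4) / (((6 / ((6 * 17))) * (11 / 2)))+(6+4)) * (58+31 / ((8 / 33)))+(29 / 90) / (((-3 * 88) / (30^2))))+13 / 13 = 28606673 / 10032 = 2851.54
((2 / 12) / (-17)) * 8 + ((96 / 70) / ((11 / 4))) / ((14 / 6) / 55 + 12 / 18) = 2900 / 4641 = 0.62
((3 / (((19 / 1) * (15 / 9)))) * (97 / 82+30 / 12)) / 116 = 1359 / 451820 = 0.00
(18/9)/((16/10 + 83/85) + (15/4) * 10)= 340/6813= 0.05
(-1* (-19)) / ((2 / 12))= 114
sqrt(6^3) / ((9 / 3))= 2 * sqrt(6)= 4.90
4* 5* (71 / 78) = 710 / 39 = 18.21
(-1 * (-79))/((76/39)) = 40.54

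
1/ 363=0.00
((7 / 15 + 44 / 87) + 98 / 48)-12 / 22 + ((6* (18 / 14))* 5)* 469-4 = 692426579 / 38280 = 18088.47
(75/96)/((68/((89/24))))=2225/52224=0.04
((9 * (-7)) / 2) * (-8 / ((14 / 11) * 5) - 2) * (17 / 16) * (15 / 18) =2907 / 32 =90.84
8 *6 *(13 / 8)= 78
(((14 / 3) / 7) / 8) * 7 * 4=7 / 3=2.33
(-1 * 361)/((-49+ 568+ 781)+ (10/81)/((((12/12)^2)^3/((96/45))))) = -87723/315964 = -0.28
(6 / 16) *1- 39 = -309 / 8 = -38.62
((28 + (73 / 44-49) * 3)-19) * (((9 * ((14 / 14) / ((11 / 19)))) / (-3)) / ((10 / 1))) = 333621 / 4840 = 68.93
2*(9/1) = 18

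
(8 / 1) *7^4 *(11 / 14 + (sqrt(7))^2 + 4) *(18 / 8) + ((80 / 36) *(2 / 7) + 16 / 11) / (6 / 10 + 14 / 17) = 42711067895 / 83853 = 509356.47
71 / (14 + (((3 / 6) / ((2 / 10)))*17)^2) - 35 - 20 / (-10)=-239989 / 7281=-32.96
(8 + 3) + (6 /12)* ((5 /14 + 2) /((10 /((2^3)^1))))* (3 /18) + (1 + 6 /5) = 13.36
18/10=9/5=1.80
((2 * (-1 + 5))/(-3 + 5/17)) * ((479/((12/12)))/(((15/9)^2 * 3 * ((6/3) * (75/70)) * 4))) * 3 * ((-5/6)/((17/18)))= 30177/575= 52.48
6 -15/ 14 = 4.93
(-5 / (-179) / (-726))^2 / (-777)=-25 / 13122008724132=-0.00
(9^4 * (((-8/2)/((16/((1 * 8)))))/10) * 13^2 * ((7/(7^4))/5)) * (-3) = 3326427/8575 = 387.92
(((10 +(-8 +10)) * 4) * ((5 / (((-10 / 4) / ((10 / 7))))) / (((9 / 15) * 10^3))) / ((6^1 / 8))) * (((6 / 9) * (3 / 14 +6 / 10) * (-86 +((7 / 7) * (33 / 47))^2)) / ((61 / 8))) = 183747328 / 99040515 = 1.86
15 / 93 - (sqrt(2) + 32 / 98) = -sqrt(2) - 251 / 1519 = -1.58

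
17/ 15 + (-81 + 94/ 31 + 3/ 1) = -34333/ 465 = -73.83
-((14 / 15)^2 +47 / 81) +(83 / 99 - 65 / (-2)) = 1420567 / 44550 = 31.89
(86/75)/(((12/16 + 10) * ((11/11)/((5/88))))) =1/165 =0.01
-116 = -116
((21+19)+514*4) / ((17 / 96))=201216 / 17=11836.24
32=32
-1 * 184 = -184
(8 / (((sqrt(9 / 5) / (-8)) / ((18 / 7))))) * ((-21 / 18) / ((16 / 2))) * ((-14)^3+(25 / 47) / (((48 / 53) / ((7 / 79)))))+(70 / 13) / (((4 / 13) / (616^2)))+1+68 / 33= 6591397.83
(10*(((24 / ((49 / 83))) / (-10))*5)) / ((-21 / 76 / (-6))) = -1513920 / 343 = -4413.76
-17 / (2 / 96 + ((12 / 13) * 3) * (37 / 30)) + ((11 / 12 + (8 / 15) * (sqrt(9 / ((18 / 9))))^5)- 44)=-6179237 / 128652 + 81 * sqrt(2) / 5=-25.12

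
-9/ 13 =-0.69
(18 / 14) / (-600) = -3 / 1400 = -0.00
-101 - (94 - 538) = 343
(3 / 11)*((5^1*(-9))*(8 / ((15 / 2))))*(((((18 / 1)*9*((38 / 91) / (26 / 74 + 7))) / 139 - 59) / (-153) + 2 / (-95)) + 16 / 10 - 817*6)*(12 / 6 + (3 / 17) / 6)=1690785373389594 / 12988208233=130178.49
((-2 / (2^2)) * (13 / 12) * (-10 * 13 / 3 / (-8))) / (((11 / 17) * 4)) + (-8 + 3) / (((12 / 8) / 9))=-394525 / 12672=-31.13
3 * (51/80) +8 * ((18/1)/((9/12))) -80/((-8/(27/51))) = 270921/1360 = 199.21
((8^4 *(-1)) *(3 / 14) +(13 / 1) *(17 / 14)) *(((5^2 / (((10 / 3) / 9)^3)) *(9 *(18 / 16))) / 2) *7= -19238695641 / 1280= -15030230.97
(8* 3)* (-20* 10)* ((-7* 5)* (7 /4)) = 294000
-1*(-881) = 881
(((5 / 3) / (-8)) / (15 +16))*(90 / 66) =-25 / 2728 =-0.01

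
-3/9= -1/3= -0.33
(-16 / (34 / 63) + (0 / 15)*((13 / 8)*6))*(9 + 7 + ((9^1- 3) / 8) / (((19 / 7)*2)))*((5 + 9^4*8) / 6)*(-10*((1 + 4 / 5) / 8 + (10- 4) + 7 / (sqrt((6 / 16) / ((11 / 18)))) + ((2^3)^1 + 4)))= 63095011210*sqrt(33) / 969 + 1971268421661 / 2584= 1136923532.20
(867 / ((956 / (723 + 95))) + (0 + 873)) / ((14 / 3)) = 330813 / 956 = 346.04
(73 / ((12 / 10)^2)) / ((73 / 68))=425 / 9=47.22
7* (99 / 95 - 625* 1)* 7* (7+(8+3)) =-52281432 / 95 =-550330.86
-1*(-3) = 3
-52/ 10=-26/ 5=-5.20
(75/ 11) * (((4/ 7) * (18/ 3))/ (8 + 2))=180/ 77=2.34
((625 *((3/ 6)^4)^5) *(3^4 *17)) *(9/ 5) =1549125/ 1048576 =1.48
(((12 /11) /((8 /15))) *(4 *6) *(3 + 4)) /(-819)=-60 /143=-0.42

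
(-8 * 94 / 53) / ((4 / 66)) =-12408 / 53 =-234.11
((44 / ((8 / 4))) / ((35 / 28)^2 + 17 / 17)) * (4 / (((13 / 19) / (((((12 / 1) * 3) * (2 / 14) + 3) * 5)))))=7624320 / 3731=2043.51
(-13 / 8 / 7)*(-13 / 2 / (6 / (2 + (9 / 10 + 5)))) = 1.99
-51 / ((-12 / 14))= 119 / 2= 59.50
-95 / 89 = -1.07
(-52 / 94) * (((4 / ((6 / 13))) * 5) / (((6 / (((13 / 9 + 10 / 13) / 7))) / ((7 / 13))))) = -0.68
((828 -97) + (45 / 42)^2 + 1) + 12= 146049 / 196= 745.15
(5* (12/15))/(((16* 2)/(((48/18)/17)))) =1/51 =0.02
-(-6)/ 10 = 0.60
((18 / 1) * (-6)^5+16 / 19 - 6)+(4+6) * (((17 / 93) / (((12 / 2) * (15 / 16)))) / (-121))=-269345173898 / 1924263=-139973.16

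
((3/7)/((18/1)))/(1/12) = 2/7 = 0.29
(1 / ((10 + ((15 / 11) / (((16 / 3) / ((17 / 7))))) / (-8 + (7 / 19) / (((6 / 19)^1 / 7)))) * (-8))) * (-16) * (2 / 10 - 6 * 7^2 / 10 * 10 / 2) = -904288 / 42275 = -21.39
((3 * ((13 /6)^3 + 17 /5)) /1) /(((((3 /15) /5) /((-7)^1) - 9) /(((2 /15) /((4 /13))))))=-1333787 /680832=-1.96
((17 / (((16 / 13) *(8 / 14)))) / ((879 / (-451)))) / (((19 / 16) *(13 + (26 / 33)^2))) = -2783121 / 3629684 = -0.77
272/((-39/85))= -23120/39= -592.82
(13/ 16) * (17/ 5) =2.76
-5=-5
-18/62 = -9/31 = -0.29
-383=-383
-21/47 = -0.45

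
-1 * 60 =-60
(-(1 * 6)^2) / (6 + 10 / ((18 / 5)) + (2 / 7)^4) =-777924 / 189823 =-4.10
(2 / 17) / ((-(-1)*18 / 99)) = 11 / 17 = 0.65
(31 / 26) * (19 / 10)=2.27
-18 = -18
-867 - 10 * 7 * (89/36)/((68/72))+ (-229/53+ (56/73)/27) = -1872705049/1775871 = -1054.53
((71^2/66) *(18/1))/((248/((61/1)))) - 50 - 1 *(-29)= 317.16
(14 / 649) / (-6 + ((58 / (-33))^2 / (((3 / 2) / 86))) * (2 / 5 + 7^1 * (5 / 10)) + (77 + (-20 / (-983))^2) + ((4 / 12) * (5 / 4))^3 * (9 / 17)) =7285664453760 / 257277216925955561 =0.00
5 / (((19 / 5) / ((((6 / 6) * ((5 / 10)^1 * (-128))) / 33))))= -1600 / 627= -2.55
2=2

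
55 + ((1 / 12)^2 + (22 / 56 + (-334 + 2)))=-278813 / 1008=-276.60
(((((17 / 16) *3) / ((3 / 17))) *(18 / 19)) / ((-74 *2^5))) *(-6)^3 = 70227 / 44992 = 1.56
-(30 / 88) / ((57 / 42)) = -105 / 418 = -0.25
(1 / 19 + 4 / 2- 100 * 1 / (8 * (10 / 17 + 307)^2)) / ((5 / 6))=2132573123 / 865843965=2.46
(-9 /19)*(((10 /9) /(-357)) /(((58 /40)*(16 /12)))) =50 /65569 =0.00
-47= -47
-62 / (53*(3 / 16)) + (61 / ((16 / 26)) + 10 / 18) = 356573 / 3816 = 93.44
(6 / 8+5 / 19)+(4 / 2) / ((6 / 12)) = 381 / 76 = 5.01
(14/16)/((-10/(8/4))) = -7/40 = -0.18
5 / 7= 0.71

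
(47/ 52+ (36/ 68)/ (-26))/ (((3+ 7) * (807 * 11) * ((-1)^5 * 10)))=-71/ 71338800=-0.00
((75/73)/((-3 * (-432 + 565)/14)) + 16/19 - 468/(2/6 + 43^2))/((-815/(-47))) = 36049/1130405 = 0.03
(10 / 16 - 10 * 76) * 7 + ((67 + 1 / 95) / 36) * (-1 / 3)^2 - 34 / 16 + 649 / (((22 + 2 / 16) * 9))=-18174851 / 3420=-5314.28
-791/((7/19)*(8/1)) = -2147/8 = -268.38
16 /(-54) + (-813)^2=660968.70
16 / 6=8 / 3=2.67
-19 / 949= -0.02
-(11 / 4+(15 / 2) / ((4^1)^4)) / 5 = -1423 / 2560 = -0.56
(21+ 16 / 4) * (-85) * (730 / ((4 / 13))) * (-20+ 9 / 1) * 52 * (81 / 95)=46717134750 / 19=2458796565.79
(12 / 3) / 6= 2 / 3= 0.67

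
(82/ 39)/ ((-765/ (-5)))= 82/ 5967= 0.01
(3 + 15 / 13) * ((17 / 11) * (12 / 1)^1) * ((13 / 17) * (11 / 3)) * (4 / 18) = 48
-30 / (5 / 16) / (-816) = 2 / 17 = 0.12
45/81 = 0.56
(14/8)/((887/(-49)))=-343/3548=-0.10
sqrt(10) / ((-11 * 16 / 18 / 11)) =-9 * sqrt(10) / 8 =-3.56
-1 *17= -17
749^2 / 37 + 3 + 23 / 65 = 15165.54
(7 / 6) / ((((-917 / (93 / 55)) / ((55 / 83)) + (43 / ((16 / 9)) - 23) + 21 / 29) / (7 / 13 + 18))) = -12132904 / 458029169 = -0.03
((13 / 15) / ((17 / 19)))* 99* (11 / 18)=29887 / 510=58.60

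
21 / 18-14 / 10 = -7 / 30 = -0.23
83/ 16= 5.19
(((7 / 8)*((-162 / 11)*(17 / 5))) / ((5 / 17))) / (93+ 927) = -3213 / 22000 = -0.15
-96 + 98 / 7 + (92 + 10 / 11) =120 / 11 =10.91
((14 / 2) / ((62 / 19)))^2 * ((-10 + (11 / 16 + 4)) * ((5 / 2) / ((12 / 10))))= -37589125 / 738048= -50.93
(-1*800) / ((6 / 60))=-8000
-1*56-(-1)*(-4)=-60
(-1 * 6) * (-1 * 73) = 438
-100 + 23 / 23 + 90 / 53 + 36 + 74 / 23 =-70805 / 1219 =-58.08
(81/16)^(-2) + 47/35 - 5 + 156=34992212/229635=152.38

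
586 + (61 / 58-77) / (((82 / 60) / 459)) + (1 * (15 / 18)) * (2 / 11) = -977839198 / 39237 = -24921.35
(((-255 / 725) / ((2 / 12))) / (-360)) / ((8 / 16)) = 17 / 1450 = 0.01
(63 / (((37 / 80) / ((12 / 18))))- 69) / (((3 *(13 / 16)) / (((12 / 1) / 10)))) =25824 / 2405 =10.74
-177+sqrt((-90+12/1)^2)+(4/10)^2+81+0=-446/25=-17.84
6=6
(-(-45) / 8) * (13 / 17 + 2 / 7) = 5625 / 952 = 5.91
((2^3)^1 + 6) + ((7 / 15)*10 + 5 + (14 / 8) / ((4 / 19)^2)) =12125 / 192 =63.15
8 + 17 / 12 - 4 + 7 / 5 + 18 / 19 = 8851 / 1140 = 7.76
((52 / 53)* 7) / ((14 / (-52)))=-1352 / 53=-25.51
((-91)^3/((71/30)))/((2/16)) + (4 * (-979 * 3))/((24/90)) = -2591337.25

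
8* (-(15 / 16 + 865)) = -13855 / 2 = -6927.50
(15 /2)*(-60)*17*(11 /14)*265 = -11149875 /7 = -1592839.29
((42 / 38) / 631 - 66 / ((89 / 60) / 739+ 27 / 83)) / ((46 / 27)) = -78625001818071 / 664311473098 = -118.36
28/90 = 14/45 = 0.31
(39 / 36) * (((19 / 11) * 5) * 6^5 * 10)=8002800 / 11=727527.27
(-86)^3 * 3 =-1908168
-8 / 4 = -2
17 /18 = 0.94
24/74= 12/37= 0.32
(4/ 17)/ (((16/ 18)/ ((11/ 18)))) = 11/ 68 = 0.16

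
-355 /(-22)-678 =-14561 /22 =-661.86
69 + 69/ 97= 6762/ 97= 69.71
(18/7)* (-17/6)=-51/7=-7.29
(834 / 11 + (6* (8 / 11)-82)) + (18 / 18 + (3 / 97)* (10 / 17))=-14511 / 18139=-0.80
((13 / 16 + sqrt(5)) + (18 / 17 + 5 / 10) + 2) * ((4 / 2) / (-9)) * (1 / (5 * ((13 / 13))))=-1189 / 6120 - 2 * sqrt(5) / 45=-0.29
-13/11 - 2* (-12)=251/11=22.82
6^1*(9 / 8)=27 / 4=6.75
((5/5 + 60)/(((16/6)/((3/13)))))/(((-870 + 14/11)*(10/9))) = -54351/9938240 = -0.01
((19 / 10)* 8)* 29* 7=15428 / 5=3085.60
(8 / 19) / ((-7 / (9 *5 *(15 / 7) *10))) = -54000 / 931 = -58.00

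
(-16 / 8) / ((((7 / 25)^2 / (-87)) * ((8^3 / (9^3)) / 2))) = 39639375 / 6272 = 6320.05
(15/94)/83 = 15/7802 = 0.00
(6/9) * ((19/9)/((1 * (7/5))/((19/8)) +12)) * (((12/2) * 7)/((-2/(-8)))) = 50540/2691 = 18.78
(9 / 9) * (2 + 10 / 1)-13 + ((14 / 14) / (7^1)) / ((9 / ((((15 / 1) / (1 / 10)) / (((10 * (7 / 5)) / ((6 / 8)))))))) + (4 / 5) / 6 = -2173 / 2940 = -0.74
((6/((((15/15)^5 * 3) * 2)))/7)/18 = 1/126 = 0.01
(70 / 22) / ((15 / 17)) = 119 / 33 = 3.61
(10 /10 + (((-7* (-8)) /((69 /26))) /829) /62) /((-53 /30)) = -17739590 /31327081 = -0.57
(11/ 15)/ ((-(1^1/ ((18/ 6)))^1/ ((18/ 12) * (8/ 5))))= -132/ 25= -5.28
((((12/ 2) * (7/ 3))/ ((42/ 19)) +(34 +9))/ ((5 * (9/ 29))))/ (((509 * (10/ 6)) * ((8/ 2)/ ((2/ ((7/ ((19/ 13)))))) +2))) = 20387/ 6298875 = 0.00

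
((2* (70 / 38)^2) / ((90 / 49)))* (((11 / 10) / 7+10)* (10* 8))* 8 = 8671040 / 361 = 24019.50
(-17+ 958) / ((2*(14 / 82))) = 38581 / 14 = 2755.79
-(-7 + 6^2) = -29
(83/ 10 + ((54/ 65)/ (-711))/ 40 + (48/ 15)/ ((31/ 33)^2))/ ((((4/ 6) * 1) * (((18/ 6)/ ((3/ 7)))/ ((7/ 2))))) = 3531156261/ 394778800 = 8.94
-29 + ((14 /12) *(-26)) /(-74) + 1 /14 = -22159 /777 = -28.52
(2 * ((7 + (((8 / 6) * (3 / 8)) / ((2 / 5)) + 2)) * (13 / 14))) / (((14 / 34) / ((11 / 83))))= 99671 / 16268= 6.13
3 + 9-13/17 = 191/17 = 11.24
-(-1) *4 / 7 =4 / 7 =0.57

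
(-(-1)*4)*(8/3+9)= 140/3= 46.67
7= 7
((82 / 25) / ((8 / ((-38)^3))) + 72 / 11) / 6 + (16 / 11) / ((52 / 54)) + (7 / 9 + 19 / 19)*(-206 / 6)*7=-402918953 / 96525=-4174.24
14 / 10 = 7 / 5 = 1.40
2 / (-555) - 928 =-515042 / 555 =-928.00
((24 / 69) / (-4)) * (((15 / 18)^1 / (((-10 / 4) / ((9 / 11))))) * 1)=6 / 253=0.02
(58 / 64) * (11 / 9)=319 / 288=1.11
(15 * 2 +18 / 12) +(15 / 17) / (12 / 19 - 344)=31.50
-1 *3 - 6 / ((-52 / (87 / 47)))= -3405 / 1222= -2.79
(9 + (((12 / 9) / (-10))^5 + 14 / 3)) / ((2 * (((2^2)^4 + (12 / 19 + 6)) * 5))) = 197183767 / 37892812500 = 0.01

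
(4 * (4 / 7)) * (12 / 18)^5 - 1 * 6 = -9694 / 1701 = -5.70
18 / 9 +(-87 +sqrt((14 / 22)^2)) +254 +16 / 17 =31898 / 187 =170.58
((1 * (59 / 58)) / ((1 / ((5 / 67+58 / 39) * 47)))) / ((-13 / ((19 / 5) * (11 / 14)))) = -337881731 / 19702020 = -17.15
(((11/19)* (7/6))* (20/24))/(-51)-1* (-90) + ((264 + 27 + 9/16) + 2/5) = 266479897/697680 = 381.95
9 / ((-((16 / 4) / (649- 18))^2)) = -223965.56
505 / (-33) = -505 / 33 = -15.30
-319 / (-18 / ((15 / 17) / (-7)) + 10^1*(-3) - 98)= -1595 / 74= -21.55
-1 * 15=-15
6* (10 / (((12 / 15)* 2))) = 37.50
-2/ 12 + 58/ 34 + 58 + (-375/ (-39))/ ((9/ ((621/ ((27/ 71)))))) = 7177097/ 3978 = 1804.20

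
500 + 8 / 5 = 2508 / 5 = 501.60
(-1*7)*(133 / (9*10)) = -931 / 90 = -10.34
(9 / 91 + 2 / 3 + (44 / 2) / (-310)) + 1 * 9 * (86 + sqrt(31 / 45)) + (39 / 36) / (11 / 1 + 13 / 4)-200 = 3 * sqrt(155) / 5 + 1386320879 / 2411955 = 582.24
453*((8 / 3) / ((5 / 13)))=3140.80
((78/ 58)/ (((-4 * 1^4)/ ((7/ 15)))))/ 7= -13/ 580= -0.02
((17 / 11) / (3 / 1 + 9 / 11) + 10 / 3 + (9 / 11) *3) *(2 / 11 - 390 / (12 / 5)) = -10216631 / 10164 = -1005.18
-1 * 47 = -47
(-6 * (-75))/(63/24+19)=3600/173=20.81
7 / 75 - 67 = -5018 / 75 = -66.91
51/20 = 2.55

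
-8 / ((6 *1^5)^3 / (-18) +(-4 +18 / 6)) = 8 / 13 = 0.62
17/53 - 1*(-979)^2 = -50797356/53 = -958440.68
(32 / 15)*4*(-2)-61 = -1171 / 15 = -78.07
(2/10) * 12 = 12/5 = 2.40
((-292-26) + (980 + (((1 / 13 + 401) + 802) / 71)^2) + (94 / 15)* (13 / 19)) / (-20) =-57872059417 / 1213998825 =-47.67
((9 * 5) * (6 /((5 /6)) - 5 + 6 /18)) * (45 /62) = 2565 /31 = 82.74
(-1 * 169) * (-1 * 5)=845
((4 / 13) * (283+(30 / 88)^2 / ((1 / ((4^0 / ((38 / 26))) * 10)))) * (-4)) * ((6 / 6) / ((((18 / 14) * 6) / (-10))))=365369270 / 806949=452.78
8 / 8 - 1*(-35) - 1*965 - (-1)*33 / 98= -91009 / 98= -928.66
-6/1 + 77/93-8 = -1225/93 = -13.17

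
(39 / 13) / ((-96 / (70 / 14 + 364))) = -11.53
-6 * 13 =-78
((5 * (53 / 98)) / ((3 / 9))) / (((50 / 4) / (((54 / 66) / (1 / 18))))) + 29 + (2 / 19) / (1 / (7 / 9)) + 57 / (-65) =226235456 / 5990985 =37.76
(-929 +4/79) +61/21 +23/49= -10748705/11613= -925.58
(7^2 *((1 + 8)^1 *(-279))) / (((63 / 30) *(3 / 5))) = -97650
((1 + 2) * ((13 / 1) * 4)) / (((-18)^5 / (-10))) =65 / 78732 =0.00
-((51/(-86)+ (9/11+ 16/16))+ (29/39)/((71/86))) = -5568595/2619474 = -2.13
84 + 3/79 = 6639/79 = 84.04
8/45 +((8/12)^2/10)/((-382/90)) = 1438/8595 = 0.17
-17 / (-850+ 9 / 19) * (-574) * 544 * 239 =-24105226432 / 16141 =-1493415.92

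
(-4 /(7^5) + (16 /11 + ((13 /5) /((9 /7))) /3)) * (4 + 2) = 12.77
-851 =-851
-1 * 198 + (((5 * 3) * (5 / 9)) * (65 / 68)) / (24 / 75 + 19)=-19468711 / 98532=-197.59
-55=-55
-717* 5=-3585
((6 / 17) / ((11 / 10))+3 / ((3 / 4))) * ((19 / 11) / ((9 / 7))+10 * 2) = 1707304 / 18513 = 92.22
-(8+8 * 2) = -24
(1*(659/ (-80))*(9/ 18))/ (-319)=659/ 51040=0.01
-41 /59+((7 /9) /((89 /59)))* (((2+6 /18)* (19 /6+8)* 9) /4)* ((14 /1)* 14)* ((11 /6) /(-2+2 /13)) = -80086316069 /13610592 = -5884.12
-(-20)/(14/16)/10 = 16/7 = 2.29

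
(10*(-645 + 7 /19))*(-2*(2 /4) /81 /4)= 30620 /1539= 19.90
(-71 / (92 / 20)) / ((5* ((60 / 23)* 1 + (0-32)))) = 71 / 676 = 0.11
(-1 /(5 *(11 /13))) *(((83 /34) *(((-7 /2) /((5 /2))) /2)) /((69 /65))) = 98189 /258060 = 0.38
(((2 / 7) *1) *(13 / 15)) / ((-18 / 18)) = -26 / 105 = -0.25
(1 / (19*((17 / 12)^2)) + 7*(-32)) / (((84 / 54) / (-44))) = 243508320 / 38437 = 6335.26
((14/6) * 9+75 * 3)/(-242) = -123/121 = -1.02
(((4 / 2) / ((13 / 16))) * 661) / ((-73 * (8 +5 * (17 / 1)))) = -0.24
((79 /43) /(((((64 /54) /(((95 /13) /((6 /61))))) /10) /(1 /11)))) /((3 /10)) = 34335375 /98384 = 348.99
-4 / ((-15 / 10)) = 8 / 3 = 2.67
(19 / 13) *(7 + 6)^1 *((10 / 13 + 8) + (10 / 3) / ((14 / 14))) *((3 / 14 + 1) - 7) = -121068 / 91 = -1330.42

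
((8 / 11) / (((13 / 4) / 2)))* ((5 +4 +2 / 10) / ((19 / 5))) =2944 / 2717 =1.08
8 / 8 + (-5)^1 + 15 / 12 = -11 / 4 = -2.75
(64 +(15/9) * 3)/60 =23/20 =1.15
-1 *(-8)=8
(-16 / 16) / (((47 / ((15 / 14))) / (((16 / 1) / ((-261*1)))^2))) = -640 / 7470603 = -0.00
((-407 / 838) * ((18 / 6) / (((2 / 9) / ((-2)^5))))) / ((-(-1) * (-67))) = -87912 / 28073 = -3.13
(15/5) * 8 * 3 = 72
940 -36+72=976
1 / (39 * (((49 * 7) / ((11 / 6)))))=0.00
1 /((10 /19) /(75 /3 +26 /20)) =4997 /100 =49.97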